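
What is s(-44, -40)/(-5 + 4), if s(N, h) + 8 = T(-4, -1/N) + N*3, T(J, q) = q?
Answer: 6159/44 ≈ 139.98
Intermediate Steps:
s(N, h) = -8 - 1/N + 3*N (s(N, h) = -8 + (-1/N + N*3) = -8 + (-1/N + 3*N) = -8 - 1/N + 3*N)
s(-44, -40)/(-5 + 4) = (-8 - 1/(-44) + 3*(-44))/(-5 + 4) = (-8 - 1*(-1/44) - 132)/(-1) = -(-8 + 1/44 - 132) = -1*(-6159/44) = 6159/44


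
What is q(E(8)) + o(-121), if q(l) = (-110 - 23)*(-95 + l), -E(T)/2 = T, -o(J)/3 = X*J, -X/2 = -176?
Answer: 142539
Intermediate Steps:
X = 352 (X = -2*(-176) = 352)
o(J) = -1056*J
E(T) = -2*T
q(l) = 12635 - 133*l (q(l) = -133*(-95 + l) = 12635 - 133*l)
q(E(8)) + o(-121) = (12635 - (-266)*8) - 1056*(-121) = (12635 - 133*(-16)) + 127776 = (12635 + 2128) + 127776 = 14763 + 127776 = 142539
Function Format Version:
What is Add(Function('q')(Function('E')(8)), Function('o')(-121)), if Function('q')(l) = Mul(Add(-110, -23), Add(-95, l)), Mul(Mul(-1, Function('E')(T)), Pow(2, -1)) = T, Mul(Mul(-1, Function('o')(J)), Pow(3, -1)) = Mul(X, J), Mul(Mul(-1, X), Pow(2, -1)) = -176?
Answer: 142539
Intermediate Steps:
X = 352 (X = Mul(-2, -176) = 352)
Function('o')(J) = Mul(-1056, J) (Function('o')(J) = Mul(-3, Mul(352, J)) = Mul(-1056, J))
Function('E')(T) = Mul(-2, T)
Function('q')(l) = Add(12635, Mul(-133, l)) (Function('q')(l) = Mul(-133, Add(-95, l)) = Add(12635, Mul(-133, l)))
Add(Function('q')(Function('E')(8)), Function('o')(-121)) = Add(Add(12635, Mul(-133, Mul(-2, 8))), Mul(-1056, -121)) = Add(Add(12635, Mul(-133, -16)), 127776) = Add(Add(12635, 2128), 127776) = Add(14763, 127776) = 142539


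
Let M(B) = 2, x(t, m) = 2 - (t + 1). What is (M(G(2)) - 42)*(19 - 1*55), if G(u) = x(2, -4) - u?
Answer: 1440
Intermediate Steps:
x(t, m) = 1 - t (x(t, m) = 2 - (1 + t) = 2 + (-1 - t) = 1 - t)
G(u) = -1 - u (G(u) = (1 - 1*2) - u = (1 - 2) - u = -1 - u)
(M(G(2)) - 42)*(19 - 1*55) = (2 - 42)*(19 - 1*55) = -40*(19 - 55) = -40*(-36) = 1440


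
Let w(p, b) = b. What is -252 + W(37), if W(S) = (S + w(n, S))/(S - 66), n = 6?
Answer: -7382/29 ≈ -254.55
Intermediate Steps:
W(S) = 2*S/(-66 + S) (W(S) = (S + S)/(S - 66) = (2*S)/(-66 + S) = 2*S/(-66 + S))
-252 + W(37) = -252 + 2*37/(-66 + 37) = -252 + 2*37/(-29) = -252 + 2*37*(-1/29) = -252 - 74/29 = -7382/29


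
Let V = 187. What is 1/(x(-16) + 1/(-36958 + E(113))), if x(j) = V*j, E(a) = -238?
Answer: -37196/111290433 ≈ -0.00033422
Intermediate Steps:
x(j) = 187*j
1/(x(-16) + 1/(-36958 + E(113))) = 1/(187*(-16) + 1/(-36958 - 238)) = 1/(-2992 + 1/(-37196)) = 1/(-2992 - 1/37196) = 1/(-111290433/37196) = -37196/111290433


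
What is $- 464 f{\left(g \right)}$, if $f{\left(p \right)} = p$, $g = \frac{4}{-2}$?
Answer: $928$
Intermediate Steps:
$g = -2$ ($g = 4 \left(- \frac{1}{2}\right) = -2$)
$- 464 f{\left(g \right)} = \left(-464\right) \left(-2\right) = 928$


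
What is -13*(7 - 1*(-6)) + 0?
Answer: -169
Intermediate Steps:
-13*(7 - 1*(-6)) + 0 = -13*(7 + 6) + 0 = -13*13 + 0 = -169 + 0 = -169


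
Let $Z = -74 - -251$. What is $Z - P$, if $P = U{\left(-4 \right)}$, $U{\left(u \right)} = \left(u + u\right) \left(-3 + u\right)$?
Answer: $121$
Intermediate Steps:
$U{\left(u \right)} = 2 u \left(-3 + u\right)$
$P = 56$ ($P = 2 \left(-4\right) \left(-3 - 4\right) = 2 \left(-4\right) \left(-7\right) = 56$)
$Z = 177$ ($Z = -74 + 251 = 177$)
$Z - P = 177 - 56 = 121$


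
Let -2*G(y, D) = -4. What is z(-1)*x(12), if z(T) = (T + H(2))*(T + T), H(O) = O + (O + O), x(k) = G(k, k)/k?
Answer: -5/3 ≈ -1.6667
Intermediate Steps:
G(y, D) = 2 (G(y, D) = -½*(-4) = 2)
x(k) = 2/k
H(O) = 3*O (H(O) = O + 2*O = 3*O)
z(T) = 2*T*(6 + T) (z(T) = (T + 3*2)*(T + T) = (T + 6)*(2*T) = (6 + T)*(2*T) = 2*T*(6 + T))
z(-1)*x(12) = (2*(-1)*(6 - 1))*(2/12) = (2*(-1)*5)*(2*(1/12)) = -10*⅙ = -5/3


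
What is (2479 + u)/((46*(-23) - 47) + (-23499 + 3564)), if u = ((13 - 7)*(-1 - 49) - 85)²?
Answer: -9419/1315 ≈ -7.1627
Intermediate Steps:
u = 148225 (u = (6*(-50) - 85)² = (-300 - 85)² = (-385)² = 148225)
(2479 + u)/((46*(-23) - 47) + (-23499 + 3564)) = (2479 + 148225)/((46*(-23) - 47) + (-23499 + 3564)) = 150704/((-1058 - 47) - 19935) = 150704/(-1105 - 19935) = 150704/(-21040) = 150704*(-1/21040) = -9419/1315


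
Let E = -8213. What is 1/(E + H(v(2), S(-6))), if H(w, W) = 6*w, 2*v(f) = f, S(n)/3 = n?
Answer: -1/8207 ≈ -0.00012185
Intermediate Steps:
S(n) = 3*n
v(f) = f/2
1/(E + H(v(2), S(-6))) = 1/(-8213 + 6*((1/2)*2)) = 1/(-8213 + 6*1) = 1/(-8213 + 6) = 1/(-8207) = -1/8207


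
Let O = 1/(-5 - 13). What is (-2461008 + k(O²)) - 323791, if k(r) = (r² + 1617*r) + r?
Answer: -292336535591/104976 ≈ -2.7848e+6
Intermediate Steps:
O = -1/18 (O = 1/(-18) = -1/18 ≈ -0.055556)
k(r) = r² + 1618*r
(-2461008 + k(O²)) - 323791 = (-2461008 + (-1/18)²*(1618 + (-1/18)²)) - 323791 = (-2461008 + (1618 + 1/324)/324) - 323791 = (-2461008 + (1/324)*(524233/324)) - 323791 = (-2461008 + 524233/104976) - 323791 = -258346251575/104976 - 323791 = -292336535591/104976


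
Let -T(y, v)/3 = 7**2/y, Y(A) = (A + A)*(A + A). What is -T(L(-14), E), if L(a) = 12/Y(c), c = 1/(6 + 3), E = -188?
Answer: 49/81 ≈ 0.60494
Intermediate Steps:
c = 1/9 ≈ 0.11111
Y(A) = 4*A**2 (Y(A) = (2*A)*(2*A) = 4*A**2)
L(a) = 243 (L(a) = 12/((4*(1/9)**2)) = 12/((4*(1/81))) = 12/(4/81) = 12*(81/4) = 243)
T(y, v) = -147/y (T(y, v) = -3*7**2/y = -147/y)
-T(L(-14), E) = -(-147)/243 = -1*(-49/81) = 49/81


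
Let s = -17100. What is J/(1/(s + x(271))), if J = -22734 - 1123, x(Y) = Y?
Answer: 401489453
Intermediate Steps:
J = -23857
J/(1/(s + x(271))) = -23857/(1/(-17100 + 271)) = -23857/(1/(-16829)) = -23857/(-1/16829) = -23857*(-16829) = 401489453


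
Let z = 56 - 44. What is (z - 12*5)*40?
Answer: -1920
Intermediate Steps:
z = 12
(z - 12*5)*40 = (12 - 12*5)*40 = (12 - 60)*40 = -48*40 = -1920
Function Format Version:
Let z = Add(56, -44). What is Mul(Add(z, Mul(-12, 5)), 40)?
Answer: -1920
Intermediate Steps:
z = 12
Mul(Add(z, Mul(-12, 5)), 40) = Mul(Add(12, Mul(-12, 5)), 40) = Mul(Add(12, -60), 40) = Mul(-48, 40) = -1920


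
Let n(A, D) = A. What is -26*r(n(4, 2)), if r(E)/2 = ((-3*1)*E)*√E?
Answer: 1248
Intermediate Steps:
r(E) = -6*E^(3/2) (r(E) = 2*(((-3*1)*E)*√E) = 2*((-3*E)*√E) = 2*(-3*E^(3/2)) = -6*E^(3/2))
-26*r(n(4, 2)) = -(-156)*4^(3/2) = -(-156)*8 = -26*(-48) = 1248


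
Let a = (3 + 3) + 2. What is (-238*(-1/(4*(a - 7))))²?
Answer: 14161/4 ≈ 3540.3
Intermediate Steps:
a = 8 (a = 6 + 2 = 8)
(-238*(-1/(4*(a - 7))))² = (-238*(-1/(4*(8 - 7))))² = (-238/((-4*1)))² = (-238/(-4))² = (-238*(-¼))² = (119/2)² = 14161/4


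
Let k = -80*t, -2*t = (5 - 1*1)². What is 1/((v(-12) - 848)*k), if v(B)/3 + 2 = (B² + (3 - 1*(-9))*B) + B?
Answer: -1/569600 ≈ -1.7556e-6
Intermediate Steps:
t = -8 (t = -(5 - 1*1)²/2 = -(5 - 1)²/2 = -½*4² = -½*16 = -8)
v(B) = -6 + 3*B² + 39*B (v(B) = -6 + 3*((B² + (3 - 1*(-9))*B) + B) = -6 + 3*((B² + (3 + 9)*B) + B) = -6 + 3*((B² + 12*B) + B) = -6 + 3*(B² + 13*B) = -6 + (3*B² + 39*B) = -6 + 3*B² + 39*B)
k = 640 (k = -80*(-8) = 640)
1/((v(-12) - 848)*k) = 1/(((-6 + 3*(-12)² + 39*(-12)) - 848)*640) = 1/(((-6 + 3*144 - 468) - 848)*640) = 1/(((-6 + 432 - 468) - 848)*640) = 1/((-42 - 848)*640) = 1/(-890*640) = 1/(-569600) = -1/569600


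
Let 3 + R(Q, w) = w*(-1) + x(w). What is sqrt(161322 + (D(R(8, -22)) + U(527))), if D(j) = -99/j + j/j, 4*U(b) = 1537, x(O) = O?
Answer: sqrt(646961)/2 ≈ 402.17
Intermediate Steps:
U(b) = 1537/4 (U(b) = (1/4)*1537 = 1537/4)
R(Q, w) = -3 (R(Q, w) = -3 + (w*(-1) + w) = -3 + (-w + w) = -3 + 0 = -3)
D(j) = 1 - 99/j (D(j) = -99/j + 1 = 1 - 99/j)
sqrt(161322 + (D(R(8, -22)) + U(527))) = sqrt(161322 + ((-99 - 3)/(-3) + 1537/4)) = sqrt(161322 + (-1/3*(-102) + 1537/4)) = sqrt(161322 + (34 + 1537/4)) = sqrt(161322 + 1673/4) = sqrt(646961/4) = sqrt(646961)/2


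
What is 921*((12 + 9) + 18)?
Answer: 35919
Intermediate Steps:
921*((12 + 9) + 18) = 921*(21 + 18) = 921*39 = 35919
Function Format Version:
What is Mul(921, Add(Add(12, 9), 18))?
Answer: 35919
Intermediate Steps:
Mul(921, Add(Add(12, 9), 18)) = Mul(921, Add(21, 18)) = Mul(921, 39) = 35919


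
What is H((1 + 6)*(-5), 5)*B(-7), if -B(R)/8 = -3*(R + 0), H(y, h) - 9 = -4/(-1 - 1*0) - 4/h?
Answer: -10248/5 ≈ -2049.6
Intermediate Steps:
H(y, h) = 13 - 4/h (H(y, h) = 9 + (-4/(-1 - 1*0) - 4/h) = 9 + (-4/(-1 + 0) - 4/h) = 9 + (-4/(-1) - 4/h) = 9 + (-4*(-1) - 4/h) = 9 + (4 - 4/h) = 13 - 4/h)
B(R) = 24*R (B(R) = -(-24)*(R + 0) = -(-24)*R = 24*R)
H((1 + 6)*(-5), 5)*B(-7) = (13 - 4/5)*(24*(-7)) = (13 - 4*⅕)*(-168) = (13 - ⅘)*(-168) = (61/5)*(-168) = -10248/5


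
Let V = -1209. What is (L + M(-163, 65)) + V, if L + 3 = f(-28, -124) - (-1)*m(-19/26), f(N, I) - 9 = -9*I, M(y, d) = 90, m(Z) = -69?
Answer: -66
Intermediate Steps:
f(N, I) = 9 - 9*I
L = 1053 (L = -3 + ((9 - 9*(-124)) - (-1)*(-69)) = -3 + ((9 + 1116) - 1*69) = -3 + (1125 - 69) = -3 + 1056 = 1053)
(L + M(-163, 65)) + V = (1053 + 90) - 1209 = 1143 - 1209 = -66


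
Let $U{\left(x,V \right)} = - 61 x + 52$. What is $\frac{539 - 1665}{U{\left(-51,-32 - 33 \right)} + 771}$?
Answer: $- \frac{563}{1967} \approx -0.28622$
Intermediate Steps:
$U{\left(x,V \right)} = 52 - 61 x$
$\frac{539 - 1665}{U{\left(-51,-32 - 33 \right)} + 771} = \frac{539 - 1665}{\left(52 - -3111\right) + 771} = - \frac{1126}{\left(52 + 3111\right) + 771} = - \frac{1126}{3163 + 771} = - \frac{1126}{3934} = \left(-1126\right) \frac{1}{3934} = - \frac{563}{1967}$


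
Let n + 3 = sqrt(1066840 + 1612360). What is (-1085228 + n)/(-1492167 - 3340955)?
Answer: 155033/690446 - 10*sqrt(6698)/2416561 ≈ 0.22420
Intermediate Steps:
n = -3 + 20*sqrt(6698) (n = -3 + sqrt(1066840 + 1612360) = -3 + sqrt(2679200) = -3 + 20*sqrt(6698) ≈ 1633.8)
(-1085228 + n)/(-1492167 - 3340955) = (-1085228 + (-3 + 20*sqrt(6698)))/(-1492167 - 3340955) = (-1085231 + 20*sqrt(6698))/(-4833122) = (-1085231 + 20*sqrt(6698))*(-1/4833122) = 155033/690446 - 10*sqrt(6698)/2416561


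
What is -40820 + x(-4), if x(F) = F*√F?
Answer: -40820 - 8*I ≈ -40820.0 - 8.0*I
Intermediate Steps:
x(F) = F^(3/2)
-40820 + x(-4) = -40820 + (-4)^(3/2) = -40820 - 8*I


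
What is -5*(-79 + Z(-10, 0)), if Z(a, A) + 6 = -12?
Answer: 485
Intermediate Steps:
Z(a, A) = -18 (Z(a, A) = -6 - 12 = -18)
-5*(-79 + Z(-10, 0)) = -5*(-79 - 18) = -5*(-97) = 485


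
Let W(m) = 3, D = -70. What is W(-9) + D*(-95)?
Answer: 6653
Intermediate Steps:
W(-9) + D*(-95) = 3 - 70*(-95) = 3 + 6650 = 6653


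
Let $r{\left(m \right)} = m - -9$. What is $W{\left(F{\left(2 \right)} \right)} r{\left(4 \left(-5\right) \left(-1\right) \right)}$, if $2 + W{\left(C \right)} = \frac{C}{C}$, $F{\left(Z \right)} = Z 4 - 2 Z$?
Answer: $-29$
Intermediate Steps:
$r{\left(m \right)} = 9 + m$ ($r{\left(m \right)} = m + 9 = 9 + m$)
$F{\left(Z \right)} = 2 Z$ ($F{\left(Z \right)} = 4 Z - 2 Z = 2 Z$)
$W{\left(C \right)} = -1$ ($W{\left(C \right)} = -2 + \frac{C}{C} = -2 + 1 = -1$)
$W{\left(F{\left(2 \right)} \right)} r{\left(4 \left(-5\right) \left(-1\right) \right)} = - (9 + 4 \left(-5\right) \left(-1\right)) = - (9 - -20) = - (9 + 20) = \left(-1\right) 29 = -29$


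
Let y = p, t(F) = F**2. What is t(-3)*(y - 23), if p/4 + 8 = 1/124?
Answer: -15336/31 ≈ -494.71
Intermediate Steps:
p = -991/31 (p = -32 + 4/124 = -32 + 4*(1/124) = -32 + 1/31 = -991/31 ≈ -31.968)
y = -991/31 ≈ -31.968
t(-3)*(y - 23) = (-3)**2*(-991/31 - 23) = 9*(-1704/31) = -15336/31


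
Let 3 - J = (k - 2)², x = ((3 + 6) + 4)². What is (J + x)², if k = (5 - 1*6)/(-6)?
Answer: 36857041/1296 ≈ 28439.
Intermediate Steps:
k = ⅙ (k = (5 - 6)*(-⅙) = -1*(-⅙) = ⅙ ≈ 0.16667)
x = 169 (x = (9 + 4)² = 13² = 169)
J = -13/36 (J = 3 - (⅙ - 2)² = 3 - (-11/6)² = 3 - 1*121/36 = 3 - 121/36 = -13/36 ≈ -0.36111)
(J + x)² = (-13/36 + 169)² = (6071/36)² = 36857041/1296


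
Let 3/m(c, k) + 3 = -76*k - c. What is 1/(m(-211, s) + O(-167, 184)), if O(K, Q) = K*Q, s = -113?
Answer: -2932/90094495 ≈ -3.2544e-5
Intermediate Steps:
m(c, k) = 3/(-3 - c - 76*k) (m(c, k) = 3/(-3 + (-76*k - c)) = 3/(-3 + (-c - 76*k)) = 3/(-3 - c - 76*k))
1/(m(-211, s) + O(-167, 184)) = 1/(-3/(3 - 211 + 76*(-113)) - 167*184) = 1/(-3/(3 - 211 - 8588) - 30728) = 1/(-3/(-8796) - 30728) = 1/(-3*(-1/8796) - 30728) = 1/(1/2932 - 30728) = 1/(-90094495/2932) = -2932/90094495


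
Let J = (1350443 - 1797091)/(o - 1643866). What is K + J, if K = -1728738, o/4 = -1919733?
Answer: -8058337361138/4661399 ≈ -1.7287e+6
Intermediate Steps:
o = -7678932 (o = 4*(-1919733) = -7678932)
J = 223324/4661399 (J = (1350443 - 1797091)/(-7678932 - 1643866) = -446648/(-9322798) = -446648*(-1/9322798) = 223324/4661399 ≈ 0.047909)
K + J = -1728738 + 223324/4661399 = -8058337361138/4661399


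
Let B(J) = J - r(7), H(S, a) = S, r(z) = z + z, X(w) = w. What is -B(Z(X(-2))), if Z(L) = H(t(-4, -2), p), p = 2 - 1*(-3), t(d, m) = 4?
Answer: 10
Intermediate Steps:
p = 5 (p = 2 + 3 = 5)
r(z) = 2*z
Z(L) = 4
B(J) = -14 + J (B(J) = J - 2*7 = J - 1*14 = J - 14 = -14 + J)
-B(Z(X(-2))) = -(-14 + 4) = -1*(-10) = 10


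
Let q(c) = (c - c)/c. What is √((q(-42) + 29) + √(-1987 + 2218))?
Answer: √(29 + √231) ≈ 6.6482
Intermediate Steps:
q(c) = 0 (q(c) = 0/c = 0)
√((q(-42) + 29) + √(-1987 + 2218)) = √((0 + 29) + √(-1987 + 2218)) = √(29 + √231)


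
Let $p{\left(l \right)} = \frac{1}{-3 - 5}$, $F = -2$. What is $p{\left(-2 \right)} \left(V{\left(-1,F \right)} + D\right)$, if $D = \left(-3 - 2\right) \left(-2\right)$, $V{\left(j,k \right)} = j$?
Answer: $- \frac{9}{8} \approx -1.125$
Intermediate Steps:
$p{\left(l \right)} = - \frac{1}{8}$ ($p{\left(l \right)} = \frac{1}{-8} = - \frac{1}{8}$)
$D = 10$ ($D = \left(-5\right) \left(-2\right) = 10$)
$p{\left(-2 \right)} \left(V{\left(-1,F \right)} + D\right) = - \frac{-1 + 10}{8} = \left(- \frac{1}{8}\right) 9 = - \frac{9}{8}$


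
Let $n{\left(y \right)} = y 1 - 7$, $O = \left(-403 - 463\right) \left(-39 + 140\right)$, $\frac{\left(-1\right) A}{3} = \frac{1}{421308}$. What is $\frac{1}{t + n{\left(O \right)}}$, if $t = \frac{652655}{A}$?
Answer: $- \frac{1}{91656345053} \approx -1.091 \cdot 10^{-11}$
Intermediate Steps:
$A = - \frac{1}{140436}$ ($A = - \frac{3}{421308} = \left(-3\right) \frac{1}{421308} = - \frac{1}{140436} \approx -7.1207 \cdot 10^{-6}$)
$O = -87466$ ($O = \left(-866\right) 101 = -87466$)
$n{\left(y \right)} = -7 + y$ ($n{\left(y \right)} = y - 7 = -7 + y$)
$t = -91656257580$ ($t = \frac{652655}{- \frac{1}{140436}} = 652655 \left(-140436\right) = -91656257580$)
$\frac{1}{t + n{\left(O \right)}} = \frac{1}{-91656257580 - 87473} = \frac{1}{-91656345053} = - \frac{1}{91656345053}$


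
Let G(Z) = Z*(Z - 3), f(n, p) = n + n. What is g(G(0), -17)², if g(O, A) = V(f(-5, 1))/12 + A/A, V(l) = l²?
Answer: 784/9 ≈ 87.111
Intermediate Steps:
f(n, p) = 2*n
G(Z) = Z*(-3 + Z)
g(O, A) = 28/3 (g(O, A) = (2*(-5))²/12 + A/A = (-10)²*(1/12) + 1 = 100*(1/12) + 1 = 25/3 + 1 = 28/3)
g(G(0), -17)² = (28/3)² = 784/9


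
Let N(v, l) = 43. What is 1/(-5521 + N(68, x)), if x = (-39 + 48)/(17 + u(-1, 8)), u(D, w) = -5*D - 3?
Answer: -1/5478 ≈ -0.00018255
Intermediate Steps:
u(D, w) = -3 - 5*D
x = 9/19 (x = (-39 + 48)/(17 + (-3 - 5*(-1))) = 9/(17 + (-3 + 5)) = 9/(17 + 2) = 9/19 ≈ 0.47368)
1/(-5521 + N(68, x)) = 1/(-5521 + 43) = 1/(-5478) = -1/5478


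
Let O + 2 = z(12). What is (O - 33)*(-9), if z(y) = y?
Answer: 207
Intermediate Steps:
O = 10 (O = -2 + 12 = 10)
(O - 33)*(-9) = (10 - 33)*(-9) = -23*(-9) = 207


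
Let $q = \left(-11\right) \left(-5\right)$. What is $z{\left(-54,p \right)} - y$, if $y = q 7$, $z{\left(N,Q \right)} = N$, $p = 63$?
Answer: $-439$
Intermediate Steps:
$q = 55$
$y = 385$ ($y = 55 \cdot 7 = 385$)
$z{\left(-54,p \right)} - y = -54 - 385 = -439$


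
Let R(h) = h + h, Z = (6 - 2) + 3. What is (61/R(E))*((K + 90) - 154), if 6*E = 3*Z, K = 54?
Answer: -610/7 ≈ -87.143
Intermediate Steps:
Z = 7 (Z = 4 + 3 = 7)
E = 7/2 (E = (3*7)/6 = (1/6)*21 = 7/2 ≈ 3.5000)
R(h) = 2*h
(61/R(E))*((K + 90) - 154) = (61/((2*(7/2))))*((54 + 90) - 154) = (61/7)*(144 - 154) = (61*(1/7))*(-10) = (61/7)*(-10) = -610/7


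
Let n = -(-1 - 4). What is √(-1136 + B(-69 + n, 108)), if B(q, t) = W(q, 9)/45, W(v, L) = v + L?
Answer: I*√10235/3 ≈ 33.723*I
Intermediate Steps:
W(v, L) = L + v
n = 5 (n = -1*(-5) = 5)
B(q, t) = ⅕ + q/45 (B(q, t) = (9 + q)/45 = (9 + q)*(1/45) = ⅕ + q/45)
√(-1136 + B(-69 + n, 108)) = √(-1136 + (⅕ + (-69 + 5)/45)) = √(-1136 + (⅕ + (1/45)*(-64))) = √(-1136 + (⅕ - 64/45)) = √(-1136 - 11/9) = √(-10235/9) = I*√10235/3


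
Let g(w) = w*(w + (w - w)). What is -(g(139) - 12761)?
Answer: -6560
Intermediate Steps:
g(w) = w² (g(w) = w*(w + 0) = w*w = w²)
-(g(139) - 12761) = -(139² - 12761) = -(19321 - 12761) = -1*6560 = -6560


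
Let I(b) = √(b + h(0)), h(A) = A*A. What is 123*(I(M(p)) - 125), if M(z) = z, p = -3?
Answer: -15375 + 123*I*√3 ≈ -15375.0 + 213.04*I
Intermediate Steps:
h(A) = A²
I(b) = √b (I(b) = √(b + 0²) = √(b + 0) = √b)
123*(I(M(p)) - 125) = 123*(√(-3) - 125) = 123*(I*√3 - 125) = 123*(-125 + I*√3) = -15375 + 123*I*√3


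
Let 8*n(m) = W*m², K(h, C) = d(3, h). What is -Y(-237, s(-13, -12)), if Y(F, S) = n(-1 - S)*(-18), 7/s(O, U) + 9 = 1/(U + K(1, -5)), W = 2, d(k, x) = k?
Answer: 3249/13448 ≈ 0.24160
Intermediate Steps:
K(h, C) = 3
n(m) = m²/4 (n(m) = (2*m²)/8 = m²/4)
s(O, U) = 7/(-9 + 1/(3 + U)) (s(O, U) = 7/(-9 + 1/(U + 3)) = 7/(-9 + 1/(3 + U)))
Y(F, S) = -9*(-1 - S)²/2 (Y(F, S) = ((-1 - S)²/4)*(-18) = -9*(-1 - S)²/2)
-Y(-237, s(-13, -12)) = -(-9)*(1 + 7*(-3 - 1*(-12))/(26 + 9*(-12)))²/2 = -(-9)*(1 + 7*(-3 + 12)/(26 - 108))²/2 = -(-9)*(1 + 7*9/(-82))²/2 = -(-9)*(1 + 7*(-1/82)*9)²/2 = -(-9)*(1 - 63/82)²/2 = -(-9)*(19/82)²/2 = -(-9)*361/(2*6724) = -1*(-3249/13448) = 3249/13448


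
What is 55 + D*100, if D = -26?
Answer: -2545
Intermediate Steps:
55 + D*100 = 55 - 26*100 = 55 - 2600 = -2545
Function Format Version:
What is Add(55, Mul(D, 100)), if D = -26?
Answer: -2545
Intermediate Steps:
Add(55, Mul(D, 100)) = Add(55, Mul(-26, 100)) = Add(55, -2600) = -2545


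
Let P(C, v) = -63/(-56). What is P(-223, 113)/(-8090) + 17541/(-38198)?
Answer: -567798651/1236087280 ≈ -0.45935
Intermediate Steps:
P(C, v) = 9/8 (P(C, v) = -63*(-1/56) = 9/8)
P(-223, 113)/(-8090) + 17541/(-38198) = (9/8)/(-8090) + 17541/(-38198) = (9/8)*(-1/8090) + 17541*(-1/38198) = -9/64720 - 17541/38198 = -567798651/1236087280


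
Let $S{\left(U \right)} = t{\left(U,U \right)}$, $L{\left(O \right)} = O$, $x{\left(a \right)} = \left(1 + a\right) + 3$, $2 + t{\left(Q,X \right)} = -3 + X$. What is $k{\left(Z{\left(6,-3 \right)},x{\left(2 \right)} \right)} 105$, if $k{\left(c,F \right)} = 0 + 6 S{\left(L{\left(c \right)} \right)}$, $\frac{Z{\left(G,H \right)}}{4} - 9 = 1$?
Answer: $22050$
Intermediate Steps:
$t{\left(Q,X \right)} = -5 + X$ ($t{\left(Q,X \right)} = -2 + \left(-3 + X\right) = -5 + X$)
$Z{\left(G,H \right)} = 40$ ($Z{\left(G,H \right)} = 36 + 4 \cdot 1 = 36 + 4 = 40$)
$x{\left(a \right)} = 4 + a$
$S{\left(U \right)} = -5 + U$
$k{\left(c,F \right)} = -30 + 6 c$ ($k{\left(c,F \right)} = 0 + 6 \left(-5 + c\right) = 0 + \left(-30 + 6 c\right) = -30 + 6 c$)
$k{\left(Z{\left(6,-3 \right)},x{\left(2 \right)} \right)} 105 = \left(-30 + 6 \cdot 40\right) 105 = \left(-30 + 240\right) 105 = 210 \cdot 105 = 22050$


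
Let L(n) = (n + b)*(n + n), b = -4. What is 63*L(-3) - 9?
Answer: 2637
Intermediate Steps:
L(n) = 2*n*(-4 + n) (L(n) = (n - 4)*(n + n) = (-4 + n)*(2*n) = 2*n*(-4 + n))
63*L(-3) - 9 = 63*(2*(-3)*(-4 - 3)) - 9 = 63*(2*(-3)*(-7)) - 9 = 63*42 - 9 = 2646 - 9 = 2637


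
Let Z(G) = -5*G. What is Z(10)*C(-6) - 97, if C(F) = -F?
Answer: -397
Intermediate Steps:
Z(10)*C(-6) - 97 = (-5*10)*(-1*(-6)) - 97 = -50*6 - 97 = -300 - 97 = -397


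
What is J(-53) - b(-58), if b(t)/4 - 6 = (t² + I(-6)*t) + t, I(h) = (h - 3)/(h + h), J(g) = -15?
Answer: -13089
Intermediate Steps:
I(h) = (-3 + h)/(2*h) (I(h) = (-3 + h)/((2*h)) = (-3 + h)*(1/(2*h)) = (-3 + h)/(2*h))
b(t) = 24 + 4*t² + 7*t (b(t) = 24 + 4*((t² + ((½)*(-3 - 6)/(-6))*t) + t) = 24 + 4*((t² + ((½)*(-⅙)*(-9))*t) + t) = 24 + 4*((t² + 3*t/4) + t) = 24 + 4*(t² + 7*t/4) = 24 + (4*t² + 7*t) = 24 + 4*t² + 7*t)
J(-53) - b(-58) = -15 - (24 + 4*(-58)² + 7*(-58)) = -15 - (24 + 4*3364 - 406) = -15 - (24 + 13456 - 406) = -15 - 1*13074 = -15 - 13074 = -13089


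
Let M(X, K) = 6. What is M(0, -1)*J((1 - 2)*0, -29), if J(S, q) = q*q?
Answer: 5046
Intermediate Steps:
J(S, q) = q²
M(0, -1)*J((1 - 2)*0, -29) = 6*(-29)² = 6*841 = 5046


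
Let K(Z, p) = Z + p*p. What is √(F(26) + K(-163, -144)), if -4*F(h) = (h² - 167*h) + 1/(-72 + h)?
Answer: 3*√20209686/92 ≈ 146.59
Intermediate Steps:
K(Z, p) = Z + p²
F(h) = -h²/4 - 1/(4*(-72 + h)) + 167*h/4 (F(h) = -((h² - 167*h) + 1/(-72 + h))/4 = -(h² + 1/(-72 + h) - 167*h)/4 = -h²/4 - 1/(4*(-72 + h)) + 167*h/4)
√(F(26) + K(-163, -144)) = √((-1 - 1*26³ - 12024*26 + 239*26²)/(4*(-72 + 26)) + (-163 + (-144)²)) = √((¼)*(-1 - 1*17576 - 312624 + 239*676)/(-46) + (-163 + 20736)) = √((¼)*(-1/46)*(-1 - 17576 - 312624 + 161564) + 20573) = √((¼)*(-1/46)*(-168637) + 20573) = √(168637/184 + 20573) = √(3954069/184) = 3*√20209686/92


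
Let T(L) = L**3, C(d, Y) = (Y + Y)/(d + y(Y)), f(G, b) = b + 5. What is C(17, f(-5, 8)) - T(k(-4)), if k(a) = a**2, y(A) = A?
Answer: -61427/15 ≈ -4095.1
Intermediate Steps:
f(G, b) = 5 + b
C(d, Y) = 2*Y/(Y + d) (C(d, Y) = (Y + Y)/(d + Y) = (2*Y)/(Y + d) = 2*Y/(Y + d))
C(17, f(-5, 8)) - T(k(-4)) = 2*(5 + 8)/((5 + 8) + 17) - ((-4)**2)**3 = 2*13/(13 + 17) - 1*16**3 = 2*13/30 - 1*4096 = 2*13*(1/30) - 4096 = 13/15 - 4096 = -61427/15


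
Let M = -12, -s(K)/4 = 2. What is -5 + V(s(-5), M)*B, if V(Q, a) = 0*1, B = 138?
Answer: -5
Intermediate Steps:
s(K) = -8 (s(K) = -4*2 = -8)
V(Q, a) = 0
-5 + V(s(-5), M)*B = -5 + 0*138 = -5 + 0 = -5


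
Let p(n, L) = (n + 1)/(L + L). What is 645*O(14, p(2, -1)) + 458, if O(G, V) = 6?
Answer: 4328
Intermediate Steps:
p(n, L) = (1 + n)/(2*L) (p(n, L) = (1 + n)/((2*L)) = (1 + n)*(1/(2*L)) = (1 + n)/(2*L))
645*O(14, p(2, -1)) + 458 = 645*6 + 458 = 3870 + 458 = 4328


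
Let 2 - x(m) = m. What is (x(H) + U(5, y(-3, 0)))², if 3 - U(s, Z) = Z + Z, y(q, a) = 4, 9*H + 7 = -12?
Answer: 64/81 ≈ 0.79012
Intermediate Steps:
H = -19/9 (H = -7/9 + (⅑)*(-12) = -7/9 - 4/3 = -19/9 ≈ -2.1111)
x(m) = 2 - m
U(s, Z) = 3 - 2*Z (U(s, Z) = 3 - (Z + Z) = 3 - 2*Z)
(x(H) + U(5, y(-3, 0)))² = ((2 - 1*(-19/9)) + (3 - 2*4))² = ((2 + 19/9) + (3 - 8))² = (37/9 - 5)² = (-8/9)² = 64/81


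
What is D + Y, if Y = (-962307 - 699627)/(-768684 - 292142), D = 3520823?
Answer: 1867491120866/530413 ≈ 3.5208e+6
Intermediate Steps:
Y = 830967/530413 (Y = -1661934/(-1060826) = -1661934*(-1/1060826) = 830967/530413 ≈ 1.5666)
D + Y = 3520823 + 830967/530413 = 1867491120866/530413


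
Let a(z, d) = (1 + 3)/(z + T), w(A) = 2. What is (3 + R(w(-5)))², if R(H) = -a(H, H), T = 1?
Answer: 25/9 ≈ 2.7778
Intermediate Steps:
a(z, d) = 4/(1 + z) (a(z, d) = (1 + 3)/(z + 1) = 4/(1 + z))
R(H) = -4/(1 + H)
(3 + R(w(-5)))² = (3 - 4/(1 + 2))² = (3 - 4/3)² = (5/3)² = 25/9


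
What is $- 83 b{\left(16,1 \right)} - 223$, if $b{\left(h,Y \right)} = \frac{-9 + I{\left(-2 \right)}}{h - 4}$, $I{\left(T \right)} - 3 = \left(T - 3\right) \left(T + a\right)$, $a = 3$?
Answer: $- \frac{1763}{12} \approx -146.92$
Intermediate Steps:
$I{\left(T \right)} = 3 + \left(-3 + T\right) \left(3 + T\right)$ ($I{\left(T \right)} = 3 + \left(T - 3\right) \left(T + 3\right) = 3 + \left(-3 + T\right) \left(3 + T\right)$)
$b{\left(h,Y \right)} = - \frac{11}{-4 + h}$ ($b{\left(h,Y \right)} = \frac{-9 - \left(6 - \left(-2\right)^{2}\right)}{h - 4} = \frac{-9 + \left(-6 + 4\right)}{-4 + h} = \frac{-9 - 2}{-4 + h} = - \frac{11}{-4 + h}$)
$- 83 b{\left(16,1 \right)} - 223 = - 83 \left(- \frac{11}{-4 + 16}\right) - 223 = - 83 \left(- \frac{11}{12}\right) - 223 = - 83 \left(\left(-11\right) \frac{1}{12}\right) - 223 = \left(-83\right) \left(- \frac{11}{12}\right) - 223 = \frac{913}{12} - 223 = - \frac{1763}{12}$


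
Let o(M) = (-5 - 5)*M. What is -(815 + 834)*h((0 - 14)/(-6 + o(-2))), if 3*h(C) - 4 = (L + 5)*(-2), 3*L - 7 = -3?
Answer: 42874/9 ≈ 4763.8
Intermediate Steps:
L = 4/3 (L = 7/3 + (1/3)*(-3) = 7/3 - 1 = 4/3 ≈ 1.3333)
o(M) = -10*M
h(C) = -26/9 (h(C) = 4/3 + ((4/3 + 5)*(-2))/3 = 4/3 + ((19/3)*(-2))/3 = 4/3 + (1/3)*(-38/3) = 4/3 - 38/9 = -26/9)
-(815 + 834)*h((0 - 14)/(-6 + o(-2))) = -(815 + 834)*(-26)/9 = -1649*(-26)/9 = -1*(-42874/9) = 42874/9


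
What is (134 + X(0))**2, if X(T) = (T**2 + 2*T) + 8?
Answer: 20164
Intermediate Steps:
X(T) = 8 + T**2 + 2*T
(134 + X(0))**2 = (134 + (8 + 0**2 + 2*0))**2 = (134 + (8 + 0 + 0))**2 = (134 + 8)**2 = 142**2 = 20164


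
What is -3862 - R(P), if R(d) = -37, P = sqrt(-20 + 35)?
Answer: -3825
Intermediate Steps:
P = sqrt(15) ≈ 3.8730
-3862 - R(P) = -3862 - 1*(-37) = -3862 + 37 = -3825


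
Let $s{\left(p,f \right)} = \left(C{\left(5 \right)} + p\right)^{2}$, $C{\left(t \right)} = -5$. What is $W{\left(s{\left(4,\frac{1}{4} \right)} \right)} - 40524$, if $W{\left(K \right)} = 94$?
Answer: $-40430$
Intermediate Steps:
$s{\left(p,f \right)} = \left(-5 + p\right)^{2}$
$W{\left(s{\left(4,\frac{1}{4} \right)} \right)} - 40524 = 94 - 40524 = -40430$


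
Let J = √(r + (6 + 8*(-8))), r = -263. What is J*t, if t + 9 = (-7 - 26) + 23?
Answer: -19*I*√321 ≈ -340.41*I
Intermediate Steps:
t = -19 (t = -9 + ((-7 - 26) + 23) = -9 + (-33 + 23) = -9 - 10 = -19)
J = I*√321 (J = √(-263 + (6 + 8*(-8))) = √(-263 + (6 - 64)) = √(-263 - 58) = √(-321) = I*√321 ≈ 17.916*I)
J*t = (I*√321)*(-19) = -19*I*√321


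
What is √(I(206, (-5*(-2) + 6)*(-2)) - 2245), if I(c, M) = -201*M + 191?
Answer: √4378 ≈ 66.167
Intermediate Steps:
I(c, M) = 191 - 201*M
√(I(206, (-5*(-2) + 6)*(-2)) - 2245) = √((191 - 201*(-5*(-2) + 6)*(-2)) - 2245) = √((191 - 201*(10 + 6)*(-2)) - 2245) = √((191 - 3216*(-2)) - 2245) = √((191 - 201*(-32)) - 2245) = √((191 + 6432) - 2245) = √(6623 - 2245) = √4378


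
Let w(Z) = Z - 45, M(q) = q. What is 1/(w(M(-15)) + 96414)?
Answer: 1/96354 ≈ 1.0378e-5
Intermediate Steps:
w(Z) = -45 + Z
1/(w(M(-15)) + 96414) = 1/((-45 - 15) + 96414) = 1/(-60 + 96414) = 1/96354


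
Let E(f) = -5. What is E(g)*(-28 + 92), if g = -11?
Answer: -320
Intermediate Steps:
E(g)*(-28 + 92) = -5*(-28 + 92) = -5*64 = -320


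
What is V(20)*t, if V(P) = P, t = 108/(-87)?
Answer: -720/29 ≈ -24.828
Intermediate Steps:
t = -36/29 (t = 108*(-1/87) = -36/29 ≈ -1.2414)
V(20)*t = 20*(-36/29) = -720/29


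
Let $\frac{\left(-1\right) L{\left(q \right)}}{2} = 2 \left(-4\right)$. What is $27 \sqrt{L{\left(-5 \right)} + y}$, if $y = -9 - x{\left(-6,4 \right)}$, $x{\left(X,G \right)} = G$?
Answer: $27 \sqrt{3} \approx 46.765$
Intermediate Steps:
$L{\left(q \right)} = 16$ ($L{\left(q \right)} = - 2 \cdot 2 \left(-4\right) = \left(-2\right) \left(-8\right) = 16$)
$y = -13$ ($y = -9 - 4 = -13$)
$27 \sqrt{L{\left(-5 \right)} + y} = 27 \sqrt{16 - 13} = 27 \sqrt{3}$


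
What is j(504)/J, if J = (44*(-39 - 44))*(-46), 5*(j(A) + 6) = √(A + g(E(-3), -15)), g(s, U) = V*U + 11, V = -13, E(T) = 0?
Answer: -3/83996 + √710/839960 ≈ -3.9933e-6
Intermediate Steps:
g(s, U) = 11 - 13*U (g(s, U) = -13*U + 11 = 11 - 13*U)
j(A) = -6 + √(206 + A)/5 (j(A) = -6 + √(A + (11 - 13*(-15)))/5 = -6 + √(A + (11 + 195))/5 = -6 + √(A + 206)/5 = -6 + √(206 + A)/5)
J = 167992 (J = (44*(-83))*(-46) = -3652*(-46) = 167992)
j(504)/J = (-6 + √(206 + 504)/5)/167992 = (-6 + √710/5)*(1/167992) = -3/83996 + √710/839960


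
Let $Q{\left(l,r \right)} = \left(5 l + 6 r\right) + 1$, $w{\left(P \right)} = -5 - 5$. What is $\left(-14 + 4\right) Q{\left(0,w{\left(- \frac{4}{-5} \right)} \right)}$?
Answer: $590$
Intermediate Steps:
$w{\left(P \right)} = -10$
$Q{\left(l,r \right)} = 1 + 5 l + 6 r$
$\left(-14 + 4\right) Q{\left(0,w{\left(- \frac{4}{-5} \right)} \right)} = \left(-14 + 4\right) \left(1 + 5 \cdot 0 + 6 \left(-10\right)\right) = - 10 \left(1 + 0 - 60\right) = \left(-10\right) \left(-59\right) = 590$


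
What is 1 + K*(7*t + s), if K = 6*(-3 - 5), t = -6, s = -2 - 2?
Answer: 2209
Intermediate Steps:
s = -4
K = -48 (K = 6*(-8) = -48)
1 + K*(7*t + s) = 1 - 48*(7*(-6) - 4) = 1 - 48*(-42 - 4) = 1 - 48*(-46) = 1 + 2208 = 2209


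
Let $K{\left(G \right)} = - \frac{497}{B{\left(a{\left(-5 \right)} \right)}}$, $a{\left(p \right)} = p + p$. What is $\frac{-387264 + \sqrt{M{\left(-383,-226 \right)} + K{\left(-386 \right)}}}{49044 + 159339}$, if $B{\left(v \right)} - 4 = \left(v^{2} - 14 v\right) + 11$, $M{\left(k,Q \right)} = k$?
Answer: $- \frac{129088}{69461} + \frac{i \sqrt{25031310}}{53137665} \approx -1.8584 + 9.4154 \cdot 10^{-5} i$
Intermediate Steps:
$a{\left(p \right)} = 2 p$
$B{\left(v \right)} = 15 + v^{2} - 14 v$ ($B{\left(v \right)} = 4 + \left(\left(v^{2} - 14 v\right) + 11\right) = 4 + \left(11 + v^{2} - 14 v\right) = 15 + v^{2} - 14 v$)
$K{\left(G \right)} = - \frac{497}{255}$ ($K{\left(G \right)} = - \frac{497}{15 + \left(2 \left(-5\right)\right)^{2} - 14 \cdot 2 \left(-5\right)} = - \frac{497}{15 + \left(-10\right)^{2} - -140} = - \frac{497}{15 + 100 + 140} = - \frac{497}{255}$)
$\frac{-387264 + \sqrt{M{\left(-383,-226 \right)} + K{\left(-386 \right)}}}{49044 + 159339} = \frac{-387264 + \sqrt{-383 - \frac{497}{255}}}{49044 + 159339} = \frac{-387264 + \sqrt{- \frac{98162}{255}}}{208383} = \left(-387264 + \frac{i \sqrt{25031310}}{255}\right) \frac{1}{208383} = - \frac{129088}{69461} + \frac{i \sqrt{25031310}}{53137665}$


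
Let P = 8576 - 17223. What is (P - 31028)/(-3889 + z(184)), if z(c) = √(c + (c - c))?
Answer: 51432025/5041379 + 26450*√46/5041379 ≈ 10.238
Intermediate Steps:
P = -8647
z(c) = √c (z(c) = √(c + 0) = √c)
(P - 31028)/(-3889 + z(184)) = (-8647 - 31028)/(-3889 + √184) = -39675/(-3889 + 2*√46)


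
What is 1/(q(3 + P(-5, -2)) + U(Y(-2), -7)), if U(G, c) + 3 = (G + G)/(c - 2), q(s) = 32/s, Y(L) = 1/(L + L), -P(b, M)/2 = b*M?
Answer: -306/1477 ≈ -0.20718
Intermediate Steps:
P(b, M) = -2*M*b (P(b, M) = -2*b*M = -2*M*b)
Y(L) = 1/(2*L)
U(G, c) = -3 + 2*G/(-2 + c) (U(G, c) = -3 + (G + G)/(c - 2) = -3 + (2*G)/(-2 + c) = -3 + 2*G/(-2 + c))
1/(q(3 + P(-5, -2)) + U(Y(-2), -7)) = 1/(32/(3 - 2*(-2)*(-5)) + (6 - 3*(-7) + 2*((½)/(-2)))/(-2 - 7)) = 1/(32/(3 - 20) + (6 + 21 + 2*((½)*(-½)))/(-9)) = 1/(32/(-17) - (6 + 21 + 2*(-¼))/9) = 1/(32*(-1/17) - (6 + 21 - ½)/9) = 1/(-32/17 - ⅑*53/2) = 1/(-32/17 - 53/18) = 1/(-1477/306) = -306/1477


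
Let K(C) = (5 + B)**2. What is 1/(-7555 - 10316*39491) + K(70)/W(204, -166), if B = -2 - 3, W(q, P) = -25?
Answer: -1/705743661 ≈ -1.4169e-9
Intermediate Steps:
B = -5
K(C) = 0 (K(C) = (5 - 5)**2 = 0**2 = 0)
1/(-7555 - 10316*39491) + K(70)/W(204, -166) = 1/(-7555 - 10316*39491) + 0/(-25) = (1/39491)/(-17871) + 0*(-1/25) = -1/17871*1/39491 + 0 = -1/705743661 + 0 = -1/705743661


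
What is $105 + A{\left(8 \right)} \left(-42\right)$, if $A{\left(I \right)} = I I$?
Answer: $-2583$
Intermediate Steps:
$A{\left(I \right)} = I^{2}$
$105 + A{\left(8 \right)} \left(-42\right) = 105 + 8^{2} \left(-42\right) = 105 + 64 \left(-42\right) = 105 - 2688 = -2583$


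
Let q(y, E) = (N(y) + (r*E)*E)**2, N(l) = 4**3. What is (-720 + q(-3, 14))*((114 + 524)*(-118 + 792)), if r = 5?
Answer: 468375950592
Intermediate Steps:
N(l) = 64
q(y, E) = (64 + 5*E**2)**2 (q(y, E) = (64 + (5*E)*E)**2 = (64 + 5*E**2)**2)
(-720 + q(-3, 14))*((114 + 524)*(-118 + 792)) = (-720 + (64 + 5*14**2)**2)*((114 + 524)*(-118 + 792)) = (-720 + (64 + 5*196)**2)*(638*674) = (-720 + (64 + 980)**2)*430012 = (-720 + 1044**2)*430012 = (-720 + 1089936)*430012 = 1089216*430012 = 468375950592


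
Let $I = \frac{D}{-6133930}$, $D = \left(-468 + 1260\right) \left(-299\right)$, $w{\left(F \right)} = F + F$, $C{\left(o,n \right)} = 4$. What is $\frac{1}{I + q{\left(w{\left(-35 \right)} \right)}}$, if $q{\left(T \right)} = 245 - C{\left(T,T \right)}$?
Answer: $\frac{278815}{67205179} \approx 0.0041487$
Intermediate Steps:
$w{\left(F \right)} = 2 F$
$D = -236808$ ($D = 792 \left(-299\right) = -236808$)
$I = \frac{10764}{278815}$ ($I = - \frac{236808}{-6133930} = \left(-236808\right) \left(- \frac{1}{6133930}\right) = \frac{10764}{278815} \approx 0.038606$)
$q{\left(T \right)} = 241$ ($q{\left(T \right)} = 245 - 4 = 241$)
$\frac{1}{I + q{\left(w{\left(-35 \right)} \right)}} = \frac{1}{\frac{10764}{278815} + 241} = \frac{1}{\frac{67205179}{278815}} = \frac{278815}{67205179}$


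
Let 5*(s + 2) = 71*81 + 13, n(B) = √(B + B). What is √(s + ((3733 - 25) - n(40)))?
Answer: √(121470 - 100*√5)/5 ≈ 69.641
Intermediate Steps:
n(B) = √2*√B (n(B) = √(2*B) = √2*√B)
s = 5754/5 (s = -2 + (71*81 + 13)/5 = -2 + (5751 + 13)/5 = -2 + (⅕)*5764 = -2 + 5764/5 = 5754/5 ≈ 1150.8)
√(s + ((3733 - 25) - n(40))) = √(5754/5 + ((3733 - 25) - √2*√40)) = √(5754/5 + (3708 - √2*2*√10)) = √(5754/5 + (3708 - 4*√5)) = √(24294/5 - 4*√5)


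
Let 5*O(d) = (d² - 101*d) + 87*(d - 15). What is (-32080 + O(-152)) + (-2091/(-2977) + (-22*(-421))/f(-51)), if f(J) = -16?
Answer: -3319089763/119080 ≈ -27873.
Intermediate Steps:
O(d) = -261 - 14*d/5 + d²/5 (O(d) = ((d² - 101*d) + 87*(d - 15))/5 = ((d² - 101*d) + 87*(-15 + d))/5 = ((d² - 101*d) + (-1305 + 87*d))/5 = (-1305 + d² - 14*d)/5 = -261 - 14*d/5 + d²/5)
(-32080 + O(-152)) + (-2091/(-2977) + (-22*(-421))/f(-51)) = (-32080 + (-261 - 14/5*(-152) + (⅕)*(-152)²)) + (-2091/(-2977) - 22*(-421)/(-16)) = (-32080 + (-261 + 2128/5 + (⅕)*23104)) + (-2091*(-1/2977) + 9262*(-1/16)) = (-32080 + (-261 + 2128/5 + 23104/5)) + (2091/2977 - 4631/8) = (-32080 + 23927/5) - 13769759/23816 = -136473/5 - 13769759/23816 = -3319089763/119080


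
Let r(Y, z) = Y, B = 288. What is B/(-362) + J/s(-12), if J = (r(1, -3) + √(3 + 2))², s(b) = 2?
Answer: 399/181 + √5 ≈ 4.4405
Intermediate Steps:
J = (1 + √5)² (J = (1 + √(3 + 2))² = (1 + √5)² ≈ 10.472)
B/(-362) + J/s(-12) = 288/(-362) + (1 + √5)²/2 = 288*(-1/362) + (1 + √5)²*(½) = -144/181 + (1 + √5)²/2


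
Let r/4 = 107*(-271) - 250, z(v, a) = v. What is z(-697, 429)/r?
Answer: 697/116988 ≈ 0.0059579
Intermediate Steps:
r = -116988 (r = 4*(107*(-271) - 250) = 4*(-28997 - 250) = 4*(-29247) = -116988)
z(-697, 429)/r = -697/(-116988) = -697*(-1/116988) = 697/116988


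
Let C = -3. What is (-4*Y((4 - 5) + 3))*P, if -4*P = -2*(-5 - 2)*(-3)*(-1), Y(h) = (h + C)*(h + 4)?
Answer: -252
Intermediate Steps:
Y(h) = (-3 + h)*(4 + h) (Y(h) = (h - 3)*(h + 4) = (-3 + h)*(4 + h))
P = -21/2 (P = -(-2*(-5 - 2)*(-3))*(-1)/4 = -(-(-14)*(-3))*(-1)/4 = -(-2*21)*(-1)/4 = -(-21)*(-1)/2 = -¼*42 = -21/2 ≈ -10.500)
(-4*Y((4 - 5) + 3))*P = -4*(-12 + ((4 - 5) + 3) + ((4 - 5) + 3)²)*(-21/2) = -4*(-12 + (-1 + 3) + (-1 + 3)²)*(-21/2) = -4*(-12 + 2 + 2²)*(-21/2) = -4*(-12 + 2 + 4)*(-21/2) = -4*(-6)*(-21/2) = 24*(-21/2) = -252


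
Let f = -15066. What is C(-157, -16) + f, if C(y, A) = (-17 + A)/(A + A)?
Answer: -482079/32 ≈ -15065.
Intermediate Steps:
C(y, A) = (-17 + A)/(2*A) (C(y, A) = (-17 + A)/((2*A)) = (-17 + A)*(1/(2*A)) = (-17 + A)/(2*A))
C(-157, -16) + f = (1/2)*(-17 - 16)/(-16) - 15066 = (1/2)*(-1/16)*(-33) - 15066 = 33/32 - 15066 = -482079/32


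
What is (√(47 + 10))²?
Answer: 57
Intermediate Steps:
(√(47 + 10))² = (√57)² = 57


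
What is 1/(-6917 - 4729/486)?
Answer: -486/3366391 ≈ -0.00014437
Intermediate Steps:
1/(-6917 - 4729/486) = 1/(-3366391/486) = -486/3366391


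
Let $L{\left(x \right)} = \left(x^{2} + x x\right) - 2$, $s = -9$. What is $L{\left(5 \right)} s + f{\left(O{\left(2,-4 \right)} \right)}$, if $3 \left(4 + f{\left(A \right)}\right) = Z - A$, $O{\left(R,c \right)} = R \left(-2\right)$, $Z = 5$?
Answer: $-433$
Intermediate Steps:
$O{\left(R,c \right)} = - 2 R$
$f{\left(A \right)} = - \frac{7}{3} - \frac{A}{3}$ ($f{\left(A \right)} = -4 + \frac{5 - A}{3} = -4 - \left(- \frac{5}{3} + \frac{A}{3}\right) = - \frac{7}{3} - \frac{A}{3}$)
$L{\left(x \right)} = -2 + 2 x^{2}$ ($L{\left(x \right)} = \left(x^{2} + x^{2}\right) - 2 = 2 x^{2} - 2 = -2 + 2 x^{2}$)
$L{\left(5 \right)} s + f{\left(O{\left(2,-4 \right)} \right)} = \left(-2 + 2 \cdot 5^{2}\right) \left(-9\right) - \left(\frac{7}{3} + \frac{\left(-2\right) 2}{3}\right) = \left(-2 + 2 \cdot 25\right) \left(-9\right) - 1 = \left(-2 + 50\right) \left(-9\right) + \left(- \frac{7}{3} + \frac{4}{3}\right) = 48 \left(-9\right) - 1 = -432 - 1 = -433$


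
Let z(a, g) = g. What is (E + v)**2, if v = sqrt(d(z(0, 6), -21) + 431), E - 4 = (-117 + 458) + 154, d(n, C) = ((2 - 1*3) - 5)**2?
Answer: (499 + sqrt(467))**2 ≈ 2.7104e+5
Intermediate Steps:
d(n, C) = 36 (d(n, C) = ((2 - 3) - 5)**2 = (-1 - 5)**2 = (-6)**2 = 36)
E = 499 (E = 4 + ((-117 + 458) + 154) = 4 + (341 + 154) = 4 + 495 = 499)
v = sqrt(467) (v = sqrt(36 + 431) = sqrt(467) ≈ 21.610)
(E + v)**2 = (499 + sqrt(467))**2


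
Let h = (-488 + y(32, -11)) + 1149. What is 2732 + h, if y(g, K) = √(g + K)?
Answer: 3393 + √21 ≈ 3397.6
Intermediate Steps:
y(g, K) = √(K + g)
h = 661 + √21 (h = (-488 + √(-11 + 32)) + 1149 = (-488 + √21) + 1149 = 661 + √21 ≈ 665.58)
2732 + h = 2732 + (661 + √21) = 3393 + √21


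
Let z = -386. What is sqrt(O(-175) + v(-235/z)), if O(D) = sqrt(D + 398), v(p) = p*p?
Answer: sqrt(55225 + 148996*sqrt(223))/386 ≈ 3.9120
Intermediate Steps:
v(p) = p**2
O(D) = sqrt(398 + D)
sqrt(O(-175) + v(-235/z)) = sqrt(sqrt(398 - 175) + (-235/(-386))**2) = sqrt(sqrt(223) + (-235*(-1/386))**2) = sqrt(sqrt(223) + (235/386)**2) = sqrt(sqrt(223) + 55225/148996) = sqrt(55225/148996 + sqrt(223))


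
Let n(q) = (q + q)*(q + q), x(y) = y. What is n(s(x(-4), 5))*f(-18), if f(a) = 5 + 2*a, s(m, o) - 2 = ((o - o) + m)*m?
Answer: -40176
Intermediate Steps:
s(m, o) = 2 + m² (s(m, o) = 2 + ((o - o) + m)*m = 2 + (0 + m)*m = 2 + m*m = 2 + m²)
n(q) = 4*q² (n(q) = (2*q)*(2*q) = 4*q²)
n(s(x(-4), 5))*f(-18) = (4*(2 + (-4)²)²)*(5 + 2*(-18)) = (4*(2 + 16)²)*(5 - 36) = (4*18²)*(-31) = (4*324)*(-31) = 1296*(-31) = -40176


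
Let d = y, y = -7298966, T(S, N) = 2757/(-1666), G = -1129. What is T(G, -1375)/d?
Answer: 2757/12160077356 ≈ 2.2673e-7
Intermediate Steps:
T(S, N) = -2757/1666 (T(S, N) = 2757*(-1/1666) = -2757/1666)
d = -7298966
T(G, -1375)/d = -2757/1666/(-7298966) = -2757/1666*(-1/7298966) = 2757/12160077356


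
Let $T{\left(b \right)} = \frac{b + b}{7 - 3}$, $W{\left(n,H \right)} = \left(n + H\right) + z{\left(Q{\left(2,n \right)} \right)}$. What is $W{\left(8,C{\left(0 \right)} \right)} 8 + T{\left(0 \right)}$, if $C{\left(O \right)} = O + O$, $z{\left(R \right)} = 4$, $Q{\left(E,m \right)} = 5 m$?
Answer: $96$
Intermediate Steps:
$C{\left(O \right)} = 2 O$
$W{\left(n,H \right)} = 4 + H + n$ ($W{\left(n,H \right)} = \left(n + H\right) + 4 = \left(H + n\right) + 4 = 4 + H + n$)
$T{\left(b \right)} = \frac{b}{2}$ ($T{\left(b \right)} = \frac{2 b}{4} = 2 b \frac{1}{4} = \frac{b}{2}$)
$W{\left(8,C{\left(0 \right)} \right)} 8 + T{\left(0 \right)} = \left(4 + 2 \cdot 0 + 8\right) 8 + \frac{1}{2} \cdot 0 = \left(4 + 0 + 8\right) 8 + 0 = 12 \cdot 8 + 0 = 96 + 0 = 96$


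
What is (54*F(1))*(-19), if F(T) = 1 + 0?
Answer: -1026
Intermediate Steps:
F(T) = 1
(54*F(1))*(-19) = (54*1)*(-19) = 54*(-19) = -1026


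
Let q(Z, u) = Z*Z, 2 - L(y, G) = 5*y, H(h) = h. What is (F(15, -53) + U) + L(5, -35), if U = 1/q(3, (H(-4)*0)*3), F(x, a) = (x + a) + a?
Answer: -1025/9 ≈ -113.89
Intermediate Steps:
F(x, a) = x + 2*a (F(x, a) = (a + x) + a = x + 2*a)
L(y, G) = 2 - 5*y
q(Z, u) = Z**2
U = 1/9 (U = 1/(3**2) = 1/9 ≈ 0.11111)
(F(15, -53) + U) + L(5, -35) = ((15 + 2*(-53)) + 1/9) + (2 - 5*5) = ((15 - 106) + 1/9) + (2 - 25) = (-91 + 1/9) - 23 = -818/9 - 23 = -1025/9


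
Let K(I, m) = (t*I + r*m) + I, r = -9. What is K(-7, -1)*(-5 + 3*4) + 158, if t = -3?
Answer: 319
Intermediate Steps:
K(I, m) = -9*m - 2*I (K(I, m) = (-3*I - 9*m) + I = (-9*m - 3*I) + I = -9*m - 2*I)
K(-7, -1)*(-5 + 3*4) + 158 = (-9*(-1) - 2*(-7))*(-5 + 3*4) + 158 = (9 + 14)*(-5 + 12) + 158 = 23*7 + 158 = 161 + 158 = 319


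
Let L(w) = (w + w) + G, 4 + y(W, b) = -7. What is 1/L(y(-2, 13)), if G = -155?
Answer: -1/177 ≈ -0.0056497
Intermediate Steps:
y(W, b) = -11 (y(W, b) = -4 - 7 = -11)
L(w) = -155 + 2*w (L(w) = (w + w) - 155 = 2*w - 155 = -155 + 2*w)
1/L(y(-2, 13)) = 1/(-155 + 2*(-11)) = 1/(-155 - 22) = 1/(-177) = -1/177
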